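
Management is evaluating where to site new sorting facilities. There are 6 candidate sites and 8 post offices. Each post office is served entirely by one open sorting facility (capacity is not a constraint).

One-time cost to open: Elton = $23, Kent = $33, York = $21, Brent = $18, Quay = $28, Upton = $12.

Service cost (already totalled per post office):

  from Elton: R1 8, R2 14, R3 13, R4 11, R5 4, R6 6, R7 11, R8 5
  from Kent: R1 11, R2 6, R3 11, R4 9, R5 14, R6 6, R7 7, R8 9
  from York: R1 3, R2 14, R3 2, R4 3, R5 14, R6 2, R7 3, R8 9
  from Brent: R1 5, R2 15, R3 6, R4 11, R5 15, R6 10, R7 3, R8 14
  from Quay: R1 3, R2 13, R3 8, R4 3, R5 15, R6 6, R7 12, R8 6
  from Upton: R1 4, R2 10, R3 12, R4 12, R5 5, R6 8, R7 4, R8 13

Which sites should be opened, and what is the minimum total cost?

For any fixed open set, each post office goes to its cheapest open site; total = fixed + service.
{York, Upton}: R1→York 3, R2→Upton 10, R3→York 2, R4→York 3, R5→Upton 5, R6→York 2, R7→York 3, R8→York 9. Service 37; fixed 33; total 70.
{York}: service 50 + fixed 21 = 71
{Elton, York}: R1→York 3, R2→Elton 14, R3→York 2, R4→York 3, R5→Elton 4, R6→York 2, R7→York 3, R8→Elton 5. Service 36; fixed 44; total 80.
{Elton, Kent, York, Brent, Quay, Upton}: service 28 + fixed 135 = 163
No other subset beats 70.

Open York and Upton; minimum total cost 70.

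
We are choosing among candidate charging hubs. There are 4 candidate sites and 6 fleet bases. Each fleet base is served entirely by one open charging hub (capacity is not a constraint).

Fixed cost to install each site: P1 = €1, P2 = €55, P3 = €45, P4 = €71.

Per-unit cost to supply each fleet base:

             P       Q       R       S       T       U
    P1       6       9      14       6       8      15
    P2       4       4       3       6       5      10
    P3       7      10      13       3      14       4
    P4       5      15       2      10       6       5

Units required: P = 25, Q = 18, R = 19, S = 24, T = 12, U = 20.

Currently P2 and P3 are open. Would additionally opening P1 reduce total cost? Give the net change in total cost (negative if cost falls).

No — net change +1 (cost rises by 1).

Current service cost with {P2, P3}: 441.
Adding P1: each fleet base re-picks its cheapest; new service cost 441, saving 0.
Extra fixed cost: 1. Net change = 1 − 0 = 1.
(Totals: 541 → 542.)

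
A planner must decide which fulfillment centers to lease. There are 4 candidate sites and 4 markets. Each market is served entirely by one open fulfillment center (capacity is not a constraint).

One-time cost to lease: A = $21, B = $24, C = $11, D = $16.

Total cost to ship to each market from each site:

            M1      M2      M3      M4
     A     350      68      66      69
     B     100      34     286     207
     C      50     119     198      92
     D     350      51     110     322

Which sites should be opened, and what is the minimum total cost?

For any fixed open set, each market goes to its cheapest open site; total = fixed + service.
{A, B, C}: M1→C 50, M2→B 34, M3→A 66, M4→A 69. Service 219; fixed 56; total 275.
{A, C, D}: service 236 + fixed 48 = 284
{A, C}: M1→C 50, M2→A 68, M3→A 66, M4→A 69. Service 253; fixed 32; total 285.
{A, B, C, D}: service 219 + fixed 72 = 291
(All 15 nonempty subsets were checked; A, B and C is lowest.)

Open A, B and C; minimum total cost 275.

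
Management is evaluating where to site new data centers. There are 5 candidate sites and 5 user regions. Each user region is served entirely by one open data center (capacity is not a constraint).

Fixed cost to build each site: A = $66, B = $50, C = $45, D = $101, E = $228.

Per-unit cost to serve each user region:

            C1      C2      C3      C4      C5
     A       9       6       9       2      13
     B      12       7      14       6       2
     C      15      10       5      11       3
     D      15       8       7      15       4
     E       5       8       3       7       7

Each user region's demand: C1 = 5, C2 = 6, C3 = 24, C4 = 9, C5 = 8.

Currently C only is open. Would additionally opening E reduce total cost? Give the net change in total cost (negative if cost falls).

No — net change +82 (cost rises by 82).

Current service cost with {C}: 378.
Adding E: each user region re-picks its cheapest; new service cost 232, saving 146.
Extra fixed cost: 228. Net change = 228 − 146 = 82.
(Totals: 423 → 505.)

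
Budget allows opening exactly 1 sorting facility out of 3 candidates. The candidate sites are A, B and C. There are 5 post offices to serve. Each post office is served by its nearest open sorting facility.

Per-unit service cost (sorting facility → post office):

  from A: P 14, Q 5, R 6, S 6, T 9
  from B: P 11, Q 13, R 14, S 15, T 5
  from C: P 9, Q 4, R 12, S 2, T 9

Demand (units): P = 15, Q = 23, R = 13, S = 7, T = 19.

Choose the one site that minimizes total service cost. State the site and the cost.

With exactly 1 open, each post office uses its cheapest among the chosen.
{C}: P→C 9·15=135, Q→C 4·23=92, R→C 12·13=156, S→C 2·7=14, T→C 9·19=171. Service cost 568.
{A}: service cost 616
{B}: service cost 846
Among all 3 size-1 choices, {C} is lowest.

Choose C only; total service cost 568.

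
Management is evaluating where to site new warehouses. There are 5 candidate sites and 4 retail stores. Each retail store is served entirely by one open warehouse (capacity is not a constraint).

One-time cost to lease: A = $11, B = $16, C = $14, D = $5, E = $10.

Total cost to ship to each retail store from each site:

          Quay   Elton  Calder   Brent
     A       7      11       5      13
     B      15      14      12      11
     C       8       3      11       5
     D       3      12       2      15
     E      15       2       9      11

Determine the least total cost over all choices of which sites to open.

Minimum total cost: 32

For any fixed open set, each retail store goes to its cheapest open site; total = fixed + service.
{C, D}: Quay→D 3, Elton→C 3, Calder→D 2, Brent→C 5. Service 13; fixed 19; total 32.
{D, E}: service 18 + fixed 15 = 33
{D}: service 32 + fixed 5 = 37
{A, B, C, D, E}: service 12 + fixed 56 = 68
No other subset beats 32.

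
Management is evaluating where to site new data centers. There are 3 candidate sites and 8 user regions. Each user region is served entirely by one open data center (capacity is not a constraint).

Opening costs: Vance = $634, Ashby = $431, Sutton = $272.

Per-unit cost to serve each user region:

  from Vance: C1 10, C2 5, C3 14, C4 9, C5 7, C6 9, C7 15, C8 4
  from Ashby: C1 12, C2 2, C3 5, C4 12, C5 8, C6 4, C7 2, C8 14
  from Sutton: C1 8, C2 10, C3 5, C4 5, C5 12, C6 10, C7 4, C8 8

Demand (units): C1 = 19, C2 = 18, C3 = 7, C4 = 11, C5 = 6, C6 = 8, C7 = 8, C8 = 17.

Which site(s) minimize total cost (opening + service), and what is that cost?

For any fixed open set, each user region goes to its cheapest open site; total = fixed + service.
{Sutton}: C1→Sutton 8·19=152, C2→Sutton 10·18=180, C3→Sutton 5·7=35, C4→Sutton 5·11=55, C5→Sutton 12·6=72, C6→Sutton 10·8=80, C7→Sutton 4·8=32, C8→Sutton 8·17=136. Service 742; fixed 272; total 1014.
{Ashby}: C1→Ashby 12·19=228, C2→Ashby 2·18=36, C3→Ashby 5·7=35, C4→Ashby 12·11=132, C5→Ashby 8·6=48, C6→Ashby 4·8=32, C7→Ashby 2·8=16, C8→Ashby 14·17=238. Service 765; fixed 431; total 1196.
{Ashby, Sutton}: C1→Sutton 8·19=152, C2→Ashby 2·18=36, C3→Ashby 5·7=35, C4→Sutton 5·11=55, C5→Ashby 8·6=48, C6→Ashby 4·8=32, C7→Ashby 2·8=16, C8→Sutton 8·17=136. Service 510; fixed 703; total 1213.
{Vance, Ashby, Sutton}: service 436 + fixed 1337 = 1773
No other subset beats 1014.

Open Sutton only; minimum total cost 1014.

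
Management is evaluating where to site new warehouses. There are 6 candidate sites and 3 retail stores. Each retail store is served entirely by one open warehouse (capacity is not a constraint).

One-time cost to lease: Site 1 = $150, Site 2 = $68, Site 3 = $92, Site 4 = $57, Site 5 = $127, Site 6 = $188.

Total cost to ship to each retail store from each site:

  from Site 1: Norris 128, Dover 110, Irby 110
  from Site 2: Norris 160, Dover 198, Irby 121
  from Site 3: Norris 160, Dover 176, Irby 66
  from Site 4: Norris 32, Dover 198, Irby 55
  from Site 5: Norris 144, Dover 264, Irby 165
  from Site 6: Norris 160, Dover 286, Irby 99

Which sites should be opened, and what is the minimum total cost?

For any fixed open set, each retail store goes to its cheapest open site; total = fixed + service.
{Site 4}: Norris→Site 4 32, Dover→Site 4 198, Irby→Site 4 55. Service 285; fixed 57; total 342.
{Site 1, Site 4}: service 197 + fixed 207 = 404
{Site 2, Site 4}: Norris→Site 4 32, Dover→Site 2 198, Irby→Site 4 55. Service 285; fixed 125; total 410.
{Site 1, Site 2, Site 3, Site 4, Site 5, Site 6}: Norris→Site 4 32, Dover→Site 1 110, Irby→Site 4 55. Service 197; fixed 682; total 879.
No other subset beats 342.

Open Site 4 only; minimum total cost 342.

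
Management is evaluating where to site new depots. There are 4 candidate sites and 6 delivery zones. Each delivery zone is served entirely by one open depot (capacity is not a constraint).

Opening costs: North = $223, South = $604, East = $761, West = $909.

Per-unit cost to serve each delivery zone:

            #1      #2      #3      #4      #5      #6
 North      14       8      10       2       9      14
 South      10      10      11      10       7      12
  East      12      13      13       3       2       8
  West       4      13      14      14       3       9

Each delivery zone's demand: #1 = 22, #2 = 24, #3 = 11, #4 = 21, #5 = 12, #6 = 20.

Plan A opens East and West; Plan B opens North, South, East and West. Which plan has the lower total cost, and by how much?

Plan A is cheaper by 653.

Plan A: {East, West}: #1→West 4·22=88, #2→East 13·24=312, #3→East 13·11=143, #4→East 3·21=63, #5→East 2·12=24, #6→East 8·20=160. Service 790; fixed 1670; total 2460.
Plan B: {North, South, East, West}: #1→West 4·22=88, #2→North 8·24=192, #3→North 10·11=110, #4→North 2·21=42, #5→East 2·12=24, #6→East 8·20=160. Service 616; fixed 2497; total 3113.
Difference: |2460 − 3113| = 653.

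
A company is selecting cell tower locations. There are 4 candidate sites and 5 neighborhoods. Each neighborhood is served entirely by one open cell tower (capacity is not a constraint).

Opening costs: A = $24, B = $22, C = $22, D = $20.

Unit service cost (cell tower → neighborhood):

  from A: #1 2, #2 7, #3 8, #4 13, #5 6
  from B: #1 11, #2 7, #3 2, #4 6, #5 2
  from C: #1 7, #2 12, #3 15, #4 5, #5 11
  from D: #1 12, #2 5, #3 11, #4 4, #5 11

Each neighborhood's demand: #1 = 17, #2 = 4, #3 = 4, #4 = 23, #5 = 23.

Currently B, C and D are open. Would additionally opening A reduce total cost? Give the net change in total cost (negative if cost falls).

Current service cost with {B, C, D}: 285.
Adding A: each neighborhood re-picks its cheapest; new service cost 200, saving 85.
Extra fixed cost: 24. Net change = 24 − 85 = -61.
(Totals: 349 → 288.)

Yes — net change −61 (cost falls by 61).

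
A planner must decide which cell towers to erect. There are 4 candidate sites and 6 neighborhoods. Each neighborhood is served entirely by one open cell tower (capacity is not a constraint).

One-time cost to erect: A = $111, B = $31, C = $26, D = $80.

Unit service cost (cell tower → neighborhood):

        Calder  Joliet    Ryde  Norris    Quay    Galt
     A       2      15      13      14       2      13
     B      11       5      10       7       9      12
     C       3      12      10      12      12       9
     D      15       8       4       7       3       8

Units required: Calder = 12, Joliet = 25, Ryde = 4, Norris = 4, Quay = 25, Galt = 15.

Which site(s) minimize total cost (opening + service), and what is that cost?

For any fixed open set, each neighborhood goes to its cheapest open site; total = fixed + service.
{B, C, D}: Calder→C 3·12=36, Joliet→B 5·25=125, Ryde→D 4·4=16, Norris→B 7·4=28, Quay→D 3·25=75, Galt→D 8·15=120. Service 400; fixed 137; total 537.
{A, B, C}: service 402 + fixed 168 = 570
{C, D}: service 475 + fixed 106 = 581
{A, B, C, D}: Calder→A 2·12=24, Joliet→B 5·25=125, Ryde→D 4·4=16, Norris→B 7·4=28, Quay→A 2·25=50, Galt→D 8·15=120. Service 363; fixed 248; total 611.
(All 15 nonempty subsets were checked; B, C and D is lowest.)

Open B, C and D; minimum total cost 537.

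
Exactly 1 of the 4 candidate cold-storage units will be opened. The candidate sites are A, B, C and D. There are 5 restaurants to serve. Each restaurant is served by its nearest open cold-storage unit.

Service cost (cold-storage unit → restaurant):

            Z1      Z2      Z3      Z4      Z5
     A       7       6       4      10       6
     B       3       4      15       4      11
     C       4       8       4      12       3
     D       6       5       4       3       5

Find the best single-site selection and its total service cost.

Choose D only; total service cost 23.

With exactly 1 open, each restaurant uses its cheapest among the chosen.
{D}: Z1→D 6, Z2→D 5, Z3→D 4, Z4→D 3, Z5→D 5. Service cost 23.
{C}: service cost 31
{A}: service cost 33
Among all 4 size-1 choices, {D} is lowest.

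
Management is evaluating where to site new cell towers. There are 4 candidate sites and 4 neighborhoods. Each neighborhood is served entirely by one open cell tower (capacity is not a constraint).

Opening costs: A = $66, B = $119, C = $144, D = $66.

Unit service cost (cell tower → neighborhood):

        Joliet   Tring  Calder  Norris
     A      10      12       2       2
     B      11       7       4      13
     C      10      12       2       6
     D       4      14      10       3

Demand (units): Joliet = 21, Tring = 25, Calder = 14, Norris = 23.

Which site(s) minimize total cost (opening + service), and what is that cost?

For any fixed open set, each neighborhood goes to its cheapest open site; total = fixed + service.
{B, D}: Joliet→D 4·21=84, Tring→B 7·25=175, Calder→B 4·14=56, Norris→D 3·23=69. Service 384; fixed 185; total 569.
{A, B, D}: Joliet→D 4·21=84, Tring→B 7·25=175, Calder→A 2·14=28, Norris→A 2·23=46. Service 333; fixed 251; total 584.
{A, D}: service 458 + fixed 132 = 590
{A, B, C, D}: Joliet→D 4·21=84, Tring→B 7·25=175, Calder→A 2·14=28, Norris→A 2·23=46. Service 333; fixed 395; total 728.
(All 15 nonempty subsets were checked; B and D is lowest.)

Open B and D; minimum total cost 569.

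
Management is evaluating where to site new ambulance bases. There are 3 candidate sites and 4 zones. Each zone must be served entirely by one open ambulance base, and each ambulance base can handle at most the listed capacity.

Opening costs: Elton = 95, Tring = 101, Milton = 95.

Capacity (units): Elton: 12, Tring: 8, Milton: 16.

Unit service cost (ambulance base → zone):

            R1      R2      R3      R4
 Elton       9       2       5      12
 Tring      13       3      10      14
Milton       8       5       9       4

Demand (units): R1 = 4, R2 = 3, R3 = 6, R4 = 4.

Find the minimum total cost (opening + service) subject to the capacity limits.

Open {Elton, Milton}: R1→Milton 8·4=32, R2→Elton 2·3=6, R3→Elton 5·6=30, R4→Milton 4·4=16.
Loads: Elton carries 9/12, Milton carries 8/16. Service 84; fixed 190; total 274.
Next best feasible plan costs 283.

Minimum total cost: 274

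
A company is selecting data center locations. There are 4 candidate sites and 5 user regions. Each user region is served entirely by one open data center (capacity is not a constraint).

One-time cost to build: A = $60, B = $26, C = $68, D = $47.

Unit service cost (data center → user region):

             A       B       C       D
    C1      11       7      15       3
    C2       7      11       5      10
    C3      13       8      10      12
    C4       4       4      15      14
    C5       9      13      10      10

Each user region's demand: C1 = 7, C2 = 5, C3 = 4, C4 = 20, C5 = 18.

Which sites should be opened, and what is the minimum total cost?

Open B and D; minimum total cost 436.

For any fixed open set, each user region goes to its cheapest open site; total = fixed + service.
{B, D}: C1→D 3·7=21, C2→D 10·5=50, C3→B 8·4=32, C4→B 4·20=80, C5→D 10·18=180. Service 363; fixed 73; total 436.
{A, B}: C1→B 7·7=49, C2→A 7·5=35, C3→B 8·4=32, C4→A 4·20=80, C5→A 9·18=162. Service 358; fixed 86; total 444.
{A, D}: C1→D 3·7=21, C2→A 7·5=35, C3→D 12·4=48, C4→A 4·20=80, C5→A 9·18=162. Service 346; fixed 107; total 453.
{A, B, C, D}: C1→D 3·7=21, C2→C 5·5=25, C3→B 8·4=32, C4→A 4·20=80, C5→A 9·18=162. Service 320; fixed 201; total 521.
No other subset beats 436.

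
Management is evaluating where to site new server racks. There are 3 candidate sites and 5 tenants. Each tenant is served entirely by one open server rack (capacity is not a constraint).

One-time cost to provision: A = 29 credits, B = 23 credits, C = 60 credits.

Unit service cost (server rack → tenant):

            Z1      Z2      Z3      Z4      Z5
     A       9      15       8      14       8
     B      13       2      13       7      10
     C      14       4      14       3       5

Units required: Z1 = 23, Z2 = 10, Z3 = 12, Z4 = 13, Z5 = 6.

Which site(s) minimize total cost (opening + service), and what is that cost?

For any fixed open set, each tenant goes to its cheapest open site; total = fixed + service.
{A, C}: Z1→A 9·23=207, Z2→C 4·10=40, Z3→A 8·12=96, Z4→C 3·13=39, Z5→C 5·6=30. Service 412; fixed 89; total 501.
{A, B, C}: service 392 + fixed 112 = 504
{A, B}: service 462 + fixed 52 = 514
{B}: Z1→B 13·23=299, Z2→B 2·10=20, Z3→B 13·12=156, Z4→B 7·13=91, Z5→B 10·6=60. Service 626; fixed 23; total 649.
No other subset beats 501.

Open A and C; minimum total cost 501.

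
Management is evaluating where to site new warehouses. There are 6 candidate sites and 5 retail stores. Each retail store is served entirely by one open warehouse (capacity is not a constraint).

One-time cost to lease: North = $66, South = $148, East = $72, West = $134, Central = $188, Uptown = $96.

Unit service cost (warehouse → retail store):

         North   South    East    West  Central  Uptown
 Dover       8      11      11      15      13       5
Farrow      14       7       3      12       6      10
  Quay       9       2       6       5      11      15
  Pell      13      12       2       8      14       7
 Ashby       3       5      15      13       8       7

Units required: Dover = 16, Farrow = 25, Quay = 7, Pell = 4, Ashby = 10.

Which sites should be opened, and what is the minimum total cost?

Open North and East; minimum total cost 421.

For any fixed open set, each retail store goes to its cheapest open site; total = fixed + service.
{North, East}: Dover→North 8·16=128, Farrow→East 3·25=75, Quay→East 6·7=42, Pell→East 2·4=8, Ashby→North 3·10=30. Service 283; fixed 138; total 421.
{East, Uptown}: service 275 + fixed 168 = 443
{North, East, Uptown}: Dover→Uptown 5·16=80, Farrow→East 3·25=75, Quay→East 6·7=42, Pell→East 2·4=8, Ashby→North 3·10=30. Service 235; fixed 234; total 469.
{North, South, East, West, Central, Uptown}: Dover→Uptown 5·16=80, Farrow→East 3·25=75, Quay→South 2·7=14, Pell→East 2·4=8, Ashby→North 3·10=30. Service 207; fixed 704; total 911.
No other subset beats 421.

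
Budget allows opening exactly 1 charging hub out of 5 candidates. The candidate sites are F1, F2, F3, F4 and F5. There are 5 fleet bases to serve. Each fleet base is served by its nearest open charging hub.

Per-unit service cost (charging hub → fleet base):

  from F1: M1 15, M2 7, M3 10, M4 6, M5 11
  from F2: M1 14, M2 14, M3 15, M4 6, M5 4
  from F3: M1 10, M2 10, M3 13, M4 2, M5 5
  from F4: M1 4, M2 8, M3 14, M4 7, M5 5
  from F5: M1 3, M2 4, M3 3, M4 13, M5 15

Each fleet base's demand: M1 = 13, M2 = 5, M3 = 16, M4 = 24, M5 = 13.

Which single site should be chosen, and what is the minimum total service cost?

Choose F3 only; total service cost 501.

With exactly 1 open, each fleet base uses its cheapest among the chosen.
{F3}: M1→F3 10·13=130, M2→F3 10·5=50, M3→F3 13·16=208, M4→F3 2·24=48, M5→F3 5·13=65. Service cost 501.
{F4}: service cost 549
{F5}: service cost 614
Among all 5 size-1 choices, {F3} is lowest.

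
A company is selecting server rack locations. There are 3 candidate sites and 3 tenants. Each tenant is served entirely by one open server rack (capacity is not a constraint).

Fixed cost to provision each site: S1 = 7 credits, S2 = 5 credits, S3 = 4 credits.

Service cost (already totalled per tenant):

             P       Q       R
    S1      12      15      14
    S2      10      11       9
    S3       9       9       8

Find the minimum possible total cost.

Minimum total cost: 30

For any fixed open set, each tenant goes to its cheapest open site; total = fixed + service.
{S3}: P→S3 9, Q→S3 9, R→S3 8. Service 26; fixed 4; total 30.
{S2}: service 30 + fixed 5 = 35
{S2, S3}: P→S3 9, Q→S3 9, R→S3 8. Service 26; fixed 9; total 35.
{S1, S2, S3}: service 26 + fixed 16 = 42
No other subset beats 30.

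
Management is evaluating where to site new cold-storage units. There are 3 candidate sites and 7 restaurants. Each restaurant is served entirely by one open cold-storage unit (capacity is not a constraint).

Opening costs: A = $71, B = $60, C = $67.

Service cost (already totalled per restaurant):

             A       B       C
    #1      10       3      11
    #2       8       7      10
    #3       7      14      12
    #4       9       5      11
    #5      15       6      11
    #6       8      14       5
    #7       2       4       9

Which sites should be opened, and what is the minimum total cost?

For any fixed open set, each restaurant goes to its cheapest open site; total = fixed + service.
{B}: #1→B 3, #2→B 7, #3→B 14, #4→B 5, #5→B 6, #6→B 14, #7→B 4. Service 53; fixed 60; total 113.
{A}: service 59 + fixed 71 = 130
{C}: service 69 + fixed 67 = 136
{A, B, C}: service 35 + fixed 198 = 233
No other subset beats 113.

Open B only; minimum total cost 113.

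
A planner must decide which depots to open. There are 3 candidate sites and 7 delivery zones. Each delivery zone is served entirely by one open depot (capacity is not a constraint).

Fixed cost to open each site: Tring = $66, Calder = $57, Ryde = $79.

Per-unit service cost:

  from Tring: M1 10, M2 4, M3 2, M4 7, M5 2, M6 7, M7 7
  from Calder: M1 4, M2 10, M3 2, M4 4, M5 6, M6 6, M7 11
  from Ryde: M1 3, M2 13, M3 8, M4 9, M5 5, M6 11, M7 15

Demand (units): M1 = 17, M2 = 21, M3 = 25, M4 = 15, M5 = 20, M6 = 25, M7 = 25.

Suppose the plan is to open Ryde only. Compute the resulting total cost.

Each delivery zone is assigned to its cheapest site among the open ones.
{Ryde}: M1→Ryde 3·17=51, M2→Ryde 13·21=273, M3→Ryde 8·25=200, M4→Ryde 9·15=135, M5→Ryde 5·20=100, M6→Ryde 11·25=275, M7→Ryde 15·25=375. Service 1409; fixed 79; total 1488.

Total cost: 1488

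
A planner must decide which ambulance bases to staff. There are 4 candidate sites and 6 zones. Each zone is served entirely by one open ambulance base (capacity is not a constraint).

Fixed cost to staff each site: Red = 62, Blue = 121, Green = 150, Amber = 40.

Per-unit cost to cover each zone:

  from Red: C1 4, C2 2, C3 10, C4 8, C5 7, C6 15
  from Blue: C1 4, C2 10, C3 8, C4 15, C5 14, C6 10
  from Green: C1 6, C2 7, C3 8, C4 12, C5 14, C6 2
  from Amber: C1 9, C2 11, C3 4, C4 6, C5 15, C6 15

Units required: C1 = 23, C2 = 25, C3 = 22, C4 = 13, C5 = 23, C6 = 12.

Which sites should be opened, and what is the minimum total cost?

Open Red, Green and Amber; minimum total cost 745.

For any fixed open set, each zone goes to its cheapest open site; total = fixed + service.
{Red, Green, Amber}: C1→Red 4·23=92, C2→Red 2·25=50, C3→Amber 4·22=88, C4→Amber 6·13=78, C5→Red 7·23=161, C6→Green 2·12=24. Service 493; fixed 252; total 745.
{Red, Amber}: service 649 + fixed 102 = 751
{Red, Blue, Amber}: service 589 + fixed 223 = 812
{Red, Blue, Green, Amber}: service 493 + fixed 373 = 866
(All 15 nonempty subsets were checked; Red, Green and Amber is lowest.)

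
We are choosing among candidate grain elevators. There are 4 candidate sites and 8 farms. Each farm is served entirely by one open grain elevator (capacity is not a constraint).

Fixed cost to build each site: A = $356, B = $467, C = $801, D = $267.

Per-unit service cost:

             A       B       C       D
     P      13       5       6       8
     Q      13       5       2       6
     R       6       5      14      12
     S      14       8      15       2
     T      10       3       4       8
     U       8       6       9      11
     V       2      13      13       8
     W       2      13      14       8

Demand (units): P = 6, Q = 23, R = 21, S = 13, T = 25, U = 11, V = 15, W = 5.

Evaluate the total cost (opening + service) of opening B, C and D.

Each farm is assigned to its cheapest site among the open ones.
{B, C, D}: P→B 5·6=30, Q→C 2·23=46, R→B 5·21=105, S→D 2·13=26, T→B 3·25=75, U→B 6·11=66, V→D 8·15=120, W→D 8·5=40. Service 508; fixed 1535; total 2043.

Total cost: 2043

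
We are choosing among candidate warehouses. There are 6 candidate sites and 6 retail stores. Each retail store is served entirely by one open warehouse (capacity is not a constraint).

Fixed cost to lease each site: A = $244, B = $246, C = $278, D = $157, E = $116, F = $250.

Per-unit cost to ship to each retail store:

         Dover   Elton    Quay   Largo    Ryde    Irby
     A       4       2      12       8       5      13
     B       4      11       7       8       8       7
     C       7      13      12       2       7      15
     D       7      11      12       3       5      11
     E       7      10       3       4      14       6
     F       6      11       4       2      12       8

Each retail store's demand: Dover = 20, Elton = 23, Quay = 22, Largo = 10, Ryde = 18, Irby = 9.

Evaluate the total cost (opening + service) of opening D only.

Total cost: 1033

Each retail store is assigned to its cheapest site among the open ones.
{D}: Dover→D 7·20=140, Elton→D 11·23=253, Quay→D 12·22=264, Largo→D 3·10=30, Ryde→D 5·18=90, Irby→D 11·9=99. Service 876; fixed 157; total 1033.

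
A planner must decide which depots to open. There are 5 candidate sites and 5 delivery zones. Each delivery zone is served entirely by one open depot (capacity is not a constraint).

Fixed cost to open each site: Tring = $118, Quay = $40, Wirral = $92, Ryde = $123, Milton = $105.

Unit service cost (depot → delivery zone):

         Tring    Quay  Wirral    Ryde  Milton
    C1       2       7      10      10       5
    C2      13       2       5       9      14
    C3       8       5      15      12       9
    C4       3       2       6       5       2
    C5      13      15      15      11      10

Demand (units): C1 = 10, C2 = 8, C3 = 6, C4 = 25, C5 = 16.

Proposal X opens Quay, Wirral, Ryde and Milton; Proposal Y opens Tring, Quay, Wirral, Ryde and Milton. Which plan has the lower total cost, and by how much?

Proposal X is cheaper by 88.

Proposal X: {Quay, Wirral, Ryde, Milton}: C1→Milton 5·10=50, C2→Quay 2·8=16, C3→Quay 5·6=30, C4→Quay 2·25=50, C5→Milton 10·16=160. Service 306; fixed 360; total 666.
Proposal Y: {Tring, Quay, Wirral, Ryde, Milton}: C1→Tring 2·10=20, C2→Quay 2·8=16, C3→Quay 5·6=30, C4→Quay 2·25=50, C5→Milton 10·16=160. Service 276; fixed 478; total 754.
Difference: |666 − 754| = 88.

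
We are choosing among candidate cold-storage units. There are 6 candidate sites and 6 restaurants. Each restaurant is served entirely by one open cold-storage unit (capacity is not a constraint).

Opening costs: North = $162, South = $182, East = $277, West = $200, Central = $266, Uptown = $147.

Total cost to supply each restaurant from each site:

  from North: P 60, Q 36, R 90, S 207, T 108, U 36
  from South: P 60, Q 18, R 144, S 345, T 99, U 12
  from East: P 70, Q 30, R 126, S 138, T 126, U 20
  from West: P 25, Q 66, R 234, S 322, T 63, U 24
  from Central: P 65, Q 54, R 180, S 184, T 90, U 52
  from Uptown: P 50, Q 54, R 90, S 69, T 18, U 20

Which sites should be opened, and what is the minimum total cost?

Open Uptown only; minimum total cost 448.

For any fixed open set, each restaurant goes to its cheapest open site; total = fixed + service.
{Uptown}: P→Uptown 50, Q→Uptown 54, R→Uptown 90, S→Uptown 69, T→Uptown 18, U→Uptown 20. Service 301; fixed 147; total 448.
{South, Uptown}: P→Uptown 50, Q→South 18, R→Uptown 90, S→Uptown 69, T→Uptown 18, U→South 12. Service 257; fixed 329; total 586.
{North, Uptown}: P→Uptown 50, Q→North 36, R→North 90, S→Uptown 69, T→Uptown 18, U→Uptown 20. Service 283; fixed 309; total 592.
{North, South, East, West, Central, Uptown}: P→West 25, Q→South 18, R→North 90, S→Uptown 69, T→Uptown 18, U→South 12. Service 232; fixed 1234; total 1466.
No other subset beats 448.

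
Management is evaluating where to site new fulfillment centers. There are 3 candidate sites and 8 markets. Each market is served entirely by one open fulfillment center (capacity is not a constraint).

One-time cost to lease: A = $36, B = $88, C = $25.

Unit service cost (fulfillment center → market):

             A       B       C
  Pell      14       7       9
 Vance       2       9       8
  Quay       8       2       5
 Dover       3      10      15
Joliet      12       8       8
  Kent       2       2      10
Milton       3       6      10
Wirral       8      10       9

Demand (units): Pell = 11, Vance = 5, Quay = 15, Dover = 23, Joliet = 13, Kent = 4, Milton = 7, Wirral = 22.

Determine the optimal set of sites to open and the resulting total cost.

For any fixed open set, each market goes to its cheapest open site; total = fixed + service.
{A, B}: Pell→B 7·11=77, Vance→A 2·5=10, Quay→B 2·15=30, Dover→A 3·23=69, Joliet→B 8·13=104, Kent→A 2·4=8, Milton→A 3·7=21, Wirral→A 8·22=176. Service 495; fixed 124; total 619.
{A, C}: service 562 + fixed 61 = 623
{A, B, C}: Pell→B 7·11=77, Vance→A 2·5=10, Quay→B 2·15=30, Dover→A 3·23=69, Joliet→B 8·13=104, Kent→A 2·4=8, Milton→A 3·7=21, Wirral→A 8·22=176. Service 495; fixed 149; total 644.
{C}: Pell→C 9·11=99, Vance→C 8·5=40, Quay→C 5·15=75, Dover→C 15·23=345, Joliet→C 8·13=104, Kent→C 10·4=40, Milton→C 10·7=70, Wirral→C 9·22=198. Service 971; fixed 25; total 996.
(All 7 nonempty subsets were checked; A and B is lowest.)

Open A and B; minimum total cost 619.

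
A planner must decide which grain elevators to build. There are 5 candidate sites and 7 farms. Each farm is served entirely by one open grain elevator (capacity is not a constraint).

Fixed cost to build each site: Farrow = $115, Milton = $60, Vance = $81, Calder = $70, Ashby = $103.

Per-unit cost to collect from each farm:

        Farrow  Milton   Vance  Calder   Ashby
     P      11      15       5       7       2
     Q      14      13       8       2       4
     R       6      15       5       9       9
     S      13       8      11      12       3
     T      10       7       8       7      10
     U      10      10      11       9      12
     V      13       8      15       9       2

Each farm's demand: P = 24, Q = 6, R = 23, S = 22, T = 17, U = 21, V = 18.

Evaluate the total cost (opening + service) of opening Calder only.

Each farm is assigned to its cheapest site among the open ones.
{Calder}: P→Calder 7·24=168, Q→Calder 2·6=12, R→Calder 9·23=207, S→Calder 12·22=264, T→Calder 7·17=119, U→Calder 9·21=189, V→Calder 9·18=162. Service 1121; fixed 70; total 1191.

Total cost: 1191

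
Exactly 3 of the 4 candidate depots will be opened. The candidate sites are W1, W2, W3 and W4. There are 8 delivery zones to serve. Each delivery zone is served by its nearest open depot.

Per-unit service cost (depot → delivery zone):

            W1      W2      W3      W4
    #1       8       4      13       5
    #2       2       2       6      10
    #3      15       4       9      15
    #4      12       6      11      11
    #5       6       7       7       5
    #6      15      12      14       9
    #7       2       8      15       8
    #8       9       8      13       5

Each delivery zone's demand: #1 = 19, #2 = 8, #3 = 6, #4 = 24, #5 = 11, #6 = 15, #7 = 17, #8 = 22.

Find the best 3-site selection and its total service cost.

With exactly 3 open, each delivery zone uses its cheapest among the chosen.
{W1, W2, W4}: #1→W2 4·19=76, #2→W1 2·8=16, #3→W2 4·6=24, #4→W2 6·24=144, #5→W4 5·11=55, #6→W4 9·15=135, #7→W1 2·17=34, #8→W4 5·22=110. Service cost 594.
{W2, W3, W4}: service cost 696
{W1, W2, W3}: service cost 716
Among all 4 size-3 choices, {W1, W2, W4} is lowest.

Choose W1, W2 and W4; total service cost 594.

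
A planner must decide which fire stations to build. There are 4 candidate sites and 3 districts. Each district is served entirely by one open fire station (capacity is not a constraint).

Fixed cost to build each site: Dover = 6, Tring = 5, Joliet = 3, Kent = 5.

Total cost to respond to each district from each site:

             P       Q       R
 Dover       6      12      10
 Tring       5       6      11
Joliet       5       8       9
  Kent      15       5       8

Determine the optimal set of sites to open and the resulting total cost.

Open Joliet only; minimum total cost 25.

For any fixed open set, each district goes to its cheapest open site; total = fixed + service.
{Joliet}: P→Joliet 5, Q→Joliet 8, R→Joliet 9. Service 22; fixed 3; total 25.
{Joliet, Kent}: service 18 + fixed 8 = 26
{Tring}: service 22 + fixed 5 = 27
{Dover, Tring, Joliet, Kent}: P→Tring 5, Q→Kent 5, R→Kent 8. Service 18; fixed 19; total 37.
No other subset beats 25.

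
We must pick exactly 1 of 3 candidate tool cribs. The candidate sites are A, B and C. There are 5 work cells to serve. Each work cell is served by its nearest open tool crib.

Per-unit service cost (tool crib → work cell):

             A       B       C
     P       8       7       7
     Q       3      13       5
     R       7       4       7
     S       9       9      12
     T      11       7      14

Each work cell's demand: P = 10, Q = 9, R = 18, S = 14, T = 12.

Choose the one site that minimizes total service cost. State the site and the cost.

Choose B only; total service cost 469.

With exactly 1 open, each work cell uses its cheapest among the chosen.
{B}: P→B 7·10=70, Q→B 13·9=117, R→B 4·18=72, S→B 9·14=126, T→B 7·12=84. Service cost 469.
{A}: service cost 491
{C}: service cost 577
Among all 3 size-1 choices, {B} is lowest.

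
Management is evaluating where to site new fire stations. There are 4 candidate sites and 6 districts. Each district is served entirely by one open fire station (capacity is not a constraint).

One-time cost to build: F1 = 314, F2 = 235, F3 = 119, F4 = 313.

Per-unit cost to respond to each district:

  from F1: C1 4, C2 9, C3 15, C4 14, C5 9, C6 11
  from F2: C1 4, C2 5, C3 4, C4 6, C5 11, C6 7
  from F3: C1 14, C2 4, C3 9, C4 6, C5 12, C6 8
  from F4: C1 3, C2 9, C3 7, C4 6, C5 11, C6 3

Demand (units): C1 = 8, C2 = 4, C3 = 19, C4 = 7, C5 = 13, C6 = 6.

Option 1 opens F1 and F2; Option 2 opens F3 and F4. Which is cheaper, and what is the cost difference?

Option 1: {F1, F2}: C1→F1 4·8=32, C2→F2 5·4=20, C3→F2 4·19=76, C4→F2 6·7=42, C5→F1 9·13=117, C6→F2 7·6=42. Service 329; fixed 549; total 878.
Option 2: {F3, F4}: C1→F4 3·8=24, C2→F3 4·4=16, C3→F4 7·19=133, C4→F3 6·7=42, C5→F4 11·13=143, C6→F4 3·6=18. Service 376; fixed 432; total 808.
Difference: |878 − 808| = 70.

Option 2 is cheaper by 70.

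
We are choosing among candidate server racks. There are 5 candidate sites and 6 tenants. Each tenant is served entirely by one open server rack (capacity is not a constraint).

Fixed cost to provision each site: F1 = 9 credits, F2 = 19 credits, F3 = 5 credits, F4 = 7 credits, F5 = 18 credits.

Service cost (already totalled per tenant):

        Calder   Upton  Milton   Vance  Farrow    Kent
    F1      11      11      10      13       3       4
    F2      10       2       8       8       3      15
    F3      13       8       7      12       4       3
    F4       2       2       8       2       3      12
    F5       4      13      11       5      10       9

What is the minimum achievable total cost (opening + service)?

For any fixed open set, each tenant goes to its cheapest open site; total = fixed + service.
{F3, F4}: Calder→F4 2, Upton→F4 2, Milton→F3 7, Vance→F4 2, Farrow→F4 3, Kent→F3 3. Service 19; fixed 12; total 31.
{F4}: service 29 + fixed 7 = 36
{F1, F4}: service 21 + fixed 16 = 37
{F1, F2, F3, F4, F5}: service 19 + fixed 58 = 77
No other subset beats 31.

Minimum total cost: 31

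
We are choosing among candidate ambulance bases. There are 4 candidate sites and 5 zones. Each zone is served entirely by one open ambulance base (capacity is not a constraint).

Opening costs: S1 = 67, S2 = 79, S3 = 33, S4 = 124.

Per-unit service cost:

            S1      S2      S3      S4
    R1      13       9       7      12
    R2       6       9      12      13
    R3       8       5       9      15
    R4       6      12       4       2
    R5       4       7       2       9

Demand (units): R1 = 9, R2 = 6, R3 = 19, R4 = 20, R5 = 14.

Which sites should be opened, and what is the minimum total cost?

For any fixed open set, each zone goes to its cheapest open site; total = fixed + service.
{S2, S3}: R1→S3 7·9=63, R2→S2 9·6=54, R3→S2 5·19=95, R4→S3 4·20=80, R5→S3 2·14=28. Service 320; fixed 112; total 432.
{S3}: R1→S3 7·9=63, R2→S3 12·6=72, R3→S3 9·19=171, R4→S3 4·20=80, R5→S3 2·14=28. Service 414; fixed 33; total 447.
{S1, S3}: R1→S3 7·9=63, R2→S1 6·6=36, R3→S1 8·19=152, R4→S3 4·20=80, R5→S3 2·14=28. Service 359; fixed 100; total 459.
{S1, S2, S3, S4}: R1→S3 7·9=63, R2→S1 6·6=36, R3→S2 5·19=95, R4→S4 2·20=40, R5→S3 2·14=28. Service 262; fixed 303; total 565.
No other subset beats 432.

Open S2 and S3; minimum total cost 432.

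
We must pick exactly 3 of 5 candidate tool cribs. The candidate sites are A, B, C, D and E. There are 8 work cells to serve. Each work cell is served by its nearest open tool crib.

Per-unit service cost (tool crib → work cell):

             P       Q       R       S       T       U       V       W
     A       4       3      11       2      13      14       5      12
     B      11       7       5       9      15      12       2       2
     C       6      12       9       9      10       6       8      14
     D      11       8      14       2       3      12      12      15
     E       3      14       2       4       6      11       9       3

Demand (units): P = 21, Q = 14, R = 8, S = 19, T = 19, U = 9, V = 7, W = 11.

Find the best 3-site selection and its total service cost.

Choose A, D and E; total service cost 383.

With exactly 3 open, each work cell uses its cheapest among the chosen.
{A, D, E}: P→E 3·21=63, Q→A 3·14=42, R→E 2·8=16, S→A 2·19=38, T→D 3·19=57, U→E 11·9=99, V→A 5·7=35, W→E 3·11=33. Service cost 383.
{A, C, E}: service cost 395
{A, B, D}: service cost 405
Among all 10 size-3 choices, {A, D, E} is lowest.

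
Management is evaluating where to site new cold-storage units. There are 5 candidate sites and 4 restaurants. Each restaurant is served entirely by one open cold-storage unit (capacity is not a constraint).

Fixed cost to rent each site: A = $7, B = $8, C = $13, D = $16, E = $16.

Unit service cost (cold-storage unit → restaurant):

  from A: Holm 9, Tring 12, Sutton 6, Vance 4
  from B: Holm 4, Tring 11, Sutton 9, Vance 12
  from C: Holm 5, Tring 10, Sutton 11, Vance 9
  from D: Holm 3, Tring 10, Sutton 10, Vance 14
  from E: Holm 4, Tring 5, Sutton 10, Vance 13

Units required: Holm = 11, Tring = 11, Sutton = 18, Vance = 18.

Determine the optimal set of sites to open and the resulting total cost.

For any fixed open set, each restaurant goes to its cheapest open site; total = fixed + service.
{A, E}: Holm→E 4·11=44, Tring→E 5·11=55, Sutton→A 6·18=108, Vance→A 4·18=72. Service 279; fixed 23; total 302.
{A, D, E}: Holm→D 3·11=33, Tring→E 5·11=55, Sutton→A 6·18=108, Vance→A 4·18=72. Service 268; fixed 39; total 307.
{A, B, E}: service 279 + fixed 31 = 310
{A, B, C, D, E}: service 268 + fixed 60 = 328
No other subset beats 302.

Open A and E; minimum total cost 302.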